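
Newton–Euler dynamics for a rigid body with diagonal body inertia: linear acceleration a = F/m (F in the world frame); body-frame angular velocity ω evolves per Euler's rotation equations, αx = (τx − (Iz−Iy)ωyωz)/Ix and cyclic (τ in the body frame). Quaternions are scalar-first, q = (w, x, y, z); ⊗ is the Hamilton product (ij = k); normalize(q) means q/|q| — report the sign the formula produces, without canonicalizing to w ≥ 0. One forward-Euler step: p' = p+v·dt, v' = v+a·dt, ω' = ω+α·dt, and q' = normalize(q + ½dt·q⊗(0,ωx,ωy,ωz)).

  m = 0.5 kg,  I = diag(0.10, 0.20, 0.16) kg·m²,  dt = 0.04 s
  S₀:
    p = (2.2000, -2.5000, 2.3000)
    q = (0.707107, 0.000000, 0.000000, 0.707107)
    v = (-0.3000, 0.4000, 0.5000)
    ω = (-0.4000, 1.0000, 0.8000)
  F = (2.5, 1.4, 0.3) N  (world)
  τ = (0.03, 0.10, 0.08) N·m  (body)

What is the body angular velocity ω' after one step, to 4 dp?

ω' = (-0.3752, 1.0162, 0.8300)

angular accel α = (0.6200, 0.4040, 0.7500)
new body rate ω' = (-0.3752, 1.0162, 0.8300)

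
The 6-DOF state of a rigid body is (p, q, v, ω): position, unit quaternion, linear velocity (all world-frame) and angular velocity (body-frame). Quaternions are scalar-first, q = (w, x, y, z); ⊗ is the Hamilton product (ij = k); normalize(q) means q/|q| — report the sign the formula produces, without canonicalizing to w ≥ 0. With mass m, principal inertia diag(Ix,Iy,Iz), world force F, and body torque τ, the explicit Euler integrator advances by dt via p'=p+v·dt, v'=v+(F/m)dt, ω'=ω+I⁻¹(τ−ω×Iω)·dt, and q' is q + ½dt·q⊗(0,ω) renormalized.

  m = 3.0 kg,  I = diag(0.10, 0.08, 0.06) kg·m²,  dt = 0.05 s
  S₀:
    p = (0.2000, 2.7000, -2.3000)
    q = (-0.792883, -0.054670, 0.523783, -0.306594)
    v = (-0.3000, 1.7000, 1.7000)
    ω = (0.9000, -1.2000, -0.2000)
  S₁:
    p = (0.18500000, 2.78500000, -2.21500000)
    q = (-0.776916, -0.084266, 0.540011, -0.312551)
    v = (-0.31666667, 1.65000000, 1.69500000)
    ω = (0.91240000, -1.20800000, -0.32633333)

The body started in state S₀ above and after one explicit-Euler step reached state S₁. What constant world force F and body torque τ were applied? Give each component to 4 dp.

F = (-1.0000, -3.0000, -0.3000)
τ = (0.0200, -0.0200, -0.1300)

velocity change Δv = (-0.01666667, -0.05000000, -0.00500000)
F = m·Δv/dt = (-1.0000, -3.0000, -0.3000)
rate change Δω = (0.01240000, -0.00800000, -0.12633333)
precession coupling = (-0.0048, -0.0072, 0.0216)
I·α + gyro = (0.0200, -0.0200, -0.1300)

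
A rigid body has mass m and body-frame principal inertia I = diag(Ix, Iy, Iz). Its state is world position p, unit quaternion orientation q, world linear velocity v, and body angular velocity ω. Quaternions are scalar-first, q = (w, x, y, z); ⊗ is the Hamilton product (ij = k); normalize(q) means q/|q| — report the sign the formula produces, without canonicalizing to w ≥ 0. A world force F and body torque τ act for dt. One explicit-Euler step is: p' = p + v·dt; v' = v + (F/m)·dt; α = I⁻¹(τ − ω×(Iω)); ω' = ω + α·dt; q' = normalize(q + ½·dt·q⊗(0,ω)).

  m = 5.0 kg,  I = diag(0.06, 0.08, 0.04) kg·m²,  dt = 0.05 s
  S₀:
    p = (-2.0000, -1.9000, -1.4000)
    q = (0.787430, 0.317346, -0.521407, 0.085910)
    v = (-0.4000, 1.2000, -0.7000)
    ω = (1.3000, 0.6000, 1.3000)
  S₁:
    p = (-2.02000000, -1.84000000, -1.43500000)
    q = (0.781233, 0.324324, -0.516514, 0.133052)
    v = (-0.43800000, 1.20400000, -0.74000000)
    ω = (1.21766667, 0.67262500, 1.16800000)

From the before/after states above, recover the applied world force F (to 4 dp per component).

velocity change Δv = (-0.03800000, 0.00400000, -0.04000000)
F = m·Δv/dt = (-3.8000, 0.4000, -4.0000)

F = (-3.8000, 0.4000, -4.0000)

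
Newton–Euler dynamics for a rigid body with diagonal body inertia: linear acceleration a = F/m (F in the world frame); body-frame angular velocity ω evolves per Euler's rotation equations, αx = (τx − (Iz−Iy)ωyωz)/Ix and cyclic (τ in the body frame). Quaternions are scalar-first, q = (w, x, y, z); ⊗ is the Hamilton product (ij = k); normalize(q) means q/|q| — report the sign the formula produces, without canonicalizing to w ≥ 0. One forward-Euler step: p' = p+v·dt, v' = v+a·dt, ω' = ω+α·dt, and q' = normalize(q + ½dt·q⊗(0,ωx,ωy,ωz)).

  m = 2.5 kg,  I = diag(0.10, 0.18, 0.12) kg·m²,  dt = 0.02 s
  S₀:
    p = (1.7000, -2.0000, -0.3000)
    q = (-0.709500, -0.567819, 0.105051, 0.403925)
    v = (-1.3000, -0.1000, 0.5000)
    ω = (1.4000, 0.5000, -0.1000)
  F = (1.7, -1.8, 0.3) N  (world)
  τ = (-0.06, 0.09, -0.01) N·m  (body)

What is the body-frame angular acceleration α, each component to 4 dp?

α = (-0.6300, 0.4844, -0.5500)

gyro term ω×Iω = (0.0030, 0.0028, 0.0560)
angular accel α = (-0.6300, 0.4844, -0.5500)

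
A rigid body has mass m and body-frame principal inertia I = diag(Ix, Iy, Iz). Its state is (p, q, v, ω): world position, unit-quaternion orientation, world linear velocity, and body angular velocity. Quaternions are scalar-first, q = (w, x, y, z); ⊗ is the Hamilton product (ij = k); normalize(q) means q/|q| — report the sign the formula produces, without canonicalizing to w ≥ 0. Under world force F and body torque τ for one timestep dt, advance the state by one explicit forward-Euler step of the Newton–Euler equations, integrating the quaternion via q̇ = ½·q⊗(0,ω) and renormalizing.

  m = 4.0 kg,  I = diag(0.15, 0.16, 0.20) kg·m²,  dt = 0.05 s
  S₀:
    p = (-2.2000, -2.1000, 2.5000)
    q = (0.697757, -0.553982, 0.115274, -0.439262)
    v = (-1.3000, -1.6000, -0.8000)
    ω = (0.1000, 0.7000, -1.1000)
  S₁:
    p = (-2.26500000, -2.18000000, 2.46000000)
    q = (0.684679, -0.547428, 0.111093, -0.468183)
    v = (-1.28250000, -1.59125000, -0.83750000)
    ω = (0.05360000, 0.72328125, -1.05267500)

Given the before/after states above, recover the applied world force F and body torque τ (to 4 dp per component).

Δv = v₁−v₀ = (0.01750000, 0.00875000, -0.03750000)
applied force F = (1.4000, 0.7000, -3.0000)
ω₁ − ω₀ = (-0.04640000, 0.02328125, 0.04732500)
ω₀×(Iω₀) = (-0.0308, 0.0055, 0.0007)
I·α + gyro = (-0.1700, 0.0800, 0.1900)

F = (1.4000, 0.7000, -3.0000)
τ = (-0.1700, 0.0800, 0.1900)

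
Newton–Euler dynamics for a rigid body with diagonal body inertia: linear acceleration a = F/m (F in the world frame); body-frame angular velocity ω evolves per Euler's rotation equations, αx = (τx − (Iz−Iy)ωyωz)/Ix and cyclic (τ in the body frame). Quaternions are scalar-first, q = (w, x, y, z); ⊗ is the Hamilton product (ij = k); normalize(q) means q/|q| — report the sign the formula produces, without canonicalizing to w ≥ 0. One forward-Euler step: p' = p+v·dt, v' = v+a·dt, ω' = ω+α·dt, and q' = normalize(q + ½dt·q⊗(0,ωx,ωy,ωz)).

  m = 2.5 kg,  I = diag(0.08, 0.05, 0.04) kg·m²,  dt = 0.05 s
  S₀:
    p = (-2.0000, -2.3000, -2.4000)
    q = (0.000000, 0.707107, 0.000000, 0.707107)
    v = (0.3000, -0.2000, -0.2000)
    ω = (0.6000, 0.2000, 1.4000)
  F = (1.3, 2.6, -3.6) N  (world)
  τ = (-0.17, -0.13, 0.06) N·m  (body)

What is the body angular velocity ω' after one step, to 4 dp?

precession coupling ω×(Iω) = (-0.0028, 0.0336, -0.0036)
α = I⁻¹(τ − ω×Iω) = (-2.0900, -3.2720, 1.5900)
ω + α·dt = (0.4955, 0.0364, 1.4795)

ω' = (0.4955, 0.0364, 1.4795)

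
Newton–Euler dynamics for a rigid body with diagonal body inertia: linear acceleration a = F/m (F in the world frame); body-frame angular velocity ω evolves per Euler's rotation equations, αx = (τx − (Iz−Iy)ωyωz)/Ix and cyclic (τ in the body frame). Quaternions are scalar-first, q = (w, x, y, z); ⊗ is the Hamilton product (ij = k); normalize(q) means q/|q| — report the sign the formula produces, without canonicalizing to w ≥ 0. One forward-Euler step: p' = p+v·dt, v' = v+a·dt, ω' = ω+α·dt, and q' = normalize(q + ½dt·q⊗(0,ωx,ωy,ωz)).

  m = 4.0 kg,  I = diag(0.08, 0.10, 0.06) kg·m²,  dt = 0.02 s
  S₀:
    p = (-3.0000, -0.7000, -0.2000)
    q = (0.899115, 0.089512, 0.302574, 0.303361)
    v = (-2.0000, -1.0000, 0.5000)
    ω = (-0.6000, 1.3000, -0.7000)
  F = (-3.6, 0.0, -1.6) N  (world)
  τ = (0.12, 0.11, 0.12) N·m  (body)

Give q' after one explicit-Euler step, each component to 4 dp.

q' = (0.8977, 0.0780, 0.3130, 0.3000)

Hamilton product q⊗(0,ω) = (-0.1272863, -1.1456401, 1.0494913, -0.3314705)
updated quaternion q' = (0.8977, 0.0780, 0.3130, 0.3000)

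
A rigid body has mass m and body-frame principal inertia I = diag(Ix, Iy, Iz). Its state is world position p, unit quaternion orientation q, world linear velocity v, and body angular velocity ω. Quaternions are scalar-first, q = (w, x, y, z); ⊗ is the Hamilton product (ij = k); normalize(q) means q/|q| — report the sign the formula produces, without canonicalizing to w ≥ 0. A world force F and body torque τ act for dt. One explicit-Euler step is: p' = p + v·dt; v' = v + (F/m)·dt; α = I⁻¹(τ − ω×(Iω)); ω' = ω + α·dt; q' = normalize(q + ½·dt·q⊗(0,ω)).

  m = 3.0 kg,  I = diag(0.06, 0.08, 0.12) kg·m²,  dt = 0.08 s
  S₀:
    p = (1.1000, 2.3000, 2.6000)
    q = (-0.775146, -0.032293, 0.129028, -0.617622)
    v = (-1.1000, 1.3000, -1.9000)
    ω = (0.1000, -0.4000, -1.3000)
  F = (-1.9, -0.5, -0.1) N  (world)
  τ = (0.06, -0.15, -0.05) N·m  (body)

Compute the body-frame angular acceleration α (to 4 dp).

α = (0.6533, -1.9725, -0.4100)

gyro term ω×Iω = (0.0208, 0.0078, -0.0008)
angular accel α = (0.6533, -1.9725, -0.4100)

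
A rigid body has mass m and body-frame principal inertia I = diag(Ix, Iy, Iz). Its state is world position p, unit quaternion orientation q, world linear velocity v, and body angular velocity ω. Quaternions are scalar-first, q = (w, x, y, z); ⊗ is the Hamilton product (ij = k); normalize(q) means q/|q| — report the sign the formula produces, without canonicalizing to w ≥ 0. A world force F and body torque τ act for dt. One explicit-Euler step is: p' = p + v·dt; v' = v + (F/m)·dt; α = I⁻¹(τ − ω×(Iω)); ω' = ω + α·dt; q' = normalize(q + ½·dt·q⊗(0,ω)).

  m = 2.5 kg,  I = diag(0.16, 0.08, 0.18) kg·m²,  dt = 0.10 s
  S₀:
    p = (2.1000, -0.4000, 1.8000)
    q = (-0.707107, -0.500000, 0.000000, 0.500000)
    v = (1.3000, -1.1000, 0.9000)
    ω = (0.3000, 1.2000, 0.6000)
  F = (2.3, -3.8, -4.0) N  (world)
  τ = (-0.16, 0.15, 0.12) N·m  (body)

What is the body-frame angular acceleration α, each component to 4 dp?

α = (-1.4500, 1.9200, 0.8267)

precession coupling ω×(Iω) = (0.0720, -0.0036, -0.0288)
angular accel α = (-1.4500, 1.9200, 0.8267)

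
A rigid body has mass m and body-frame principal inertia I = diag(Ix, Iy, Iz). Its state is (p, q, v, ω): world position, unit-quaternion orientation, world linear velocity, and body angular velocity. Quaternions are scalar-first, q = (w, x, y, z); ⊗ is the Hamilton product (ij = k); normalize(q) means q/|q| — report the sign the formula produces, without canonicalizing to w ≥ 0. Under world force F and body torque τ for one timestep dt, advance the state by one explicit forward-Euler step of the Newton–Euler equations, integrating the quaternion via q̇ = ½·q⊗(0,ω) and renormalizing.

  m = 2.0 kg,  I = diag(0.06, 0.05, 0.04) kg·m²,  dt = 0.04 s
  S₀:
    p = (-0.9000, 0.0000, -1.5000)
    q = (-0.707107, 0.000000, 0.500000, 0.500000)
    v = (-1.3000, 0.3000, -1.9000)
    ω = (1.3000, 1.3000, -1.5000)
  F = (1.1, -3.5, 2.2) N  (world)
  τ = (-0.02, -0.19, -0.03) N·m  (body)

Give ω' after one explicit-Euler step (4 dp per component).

angular accel α = (-0.6583, -3.0200, -0.3275)
new body rate ω' = (1.2737, 1.1792, -1.5131)

ω' = (1.2737, 1.1792, -1.5131)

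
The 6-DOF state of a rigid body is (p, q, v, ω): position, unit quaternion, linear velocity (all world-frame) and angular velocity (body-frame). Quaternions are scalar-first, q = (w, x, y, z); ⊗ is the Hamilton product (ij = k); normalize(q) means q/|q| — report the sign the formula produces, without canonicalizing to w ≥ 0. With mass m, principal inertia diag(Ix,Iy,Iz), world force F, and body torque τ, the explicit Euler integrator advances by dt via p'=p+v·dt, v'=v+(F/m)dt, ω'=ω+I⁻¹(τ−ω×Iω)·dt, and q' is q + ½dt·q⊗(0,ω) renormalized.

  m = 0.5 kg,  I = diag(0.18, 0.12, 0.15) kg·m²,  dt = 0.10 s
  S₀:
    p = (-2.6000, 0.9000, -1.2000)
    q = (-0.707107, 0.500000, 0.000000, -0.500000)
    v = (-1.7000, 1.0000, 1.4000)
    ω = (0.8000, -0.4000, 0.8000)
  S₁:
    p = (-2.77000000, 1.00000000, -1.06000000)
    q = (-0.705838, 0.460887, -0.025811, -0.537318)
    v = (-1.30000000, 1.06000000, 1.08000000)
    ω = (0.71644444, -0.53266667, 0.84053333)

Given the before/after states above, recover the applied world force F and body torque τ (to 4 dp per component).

rate change Δω = (-0.08355556, -0.13266667, 0.04053333)
τ = I·(Δω/dt) + ω₀×(Iω₀) = (-0.1600, -0.1400, 0.0800)
Δv = v₁−v₀ = (0.40000000, 0.06000000, -0.32000000)
m·(v₁−v₀)/dt = (2.0000, 0.3000, -1.6000)

F = (2.0000, 0.3000, -1.6000)
τ = (-0.1600, -0.1400, 0.0800)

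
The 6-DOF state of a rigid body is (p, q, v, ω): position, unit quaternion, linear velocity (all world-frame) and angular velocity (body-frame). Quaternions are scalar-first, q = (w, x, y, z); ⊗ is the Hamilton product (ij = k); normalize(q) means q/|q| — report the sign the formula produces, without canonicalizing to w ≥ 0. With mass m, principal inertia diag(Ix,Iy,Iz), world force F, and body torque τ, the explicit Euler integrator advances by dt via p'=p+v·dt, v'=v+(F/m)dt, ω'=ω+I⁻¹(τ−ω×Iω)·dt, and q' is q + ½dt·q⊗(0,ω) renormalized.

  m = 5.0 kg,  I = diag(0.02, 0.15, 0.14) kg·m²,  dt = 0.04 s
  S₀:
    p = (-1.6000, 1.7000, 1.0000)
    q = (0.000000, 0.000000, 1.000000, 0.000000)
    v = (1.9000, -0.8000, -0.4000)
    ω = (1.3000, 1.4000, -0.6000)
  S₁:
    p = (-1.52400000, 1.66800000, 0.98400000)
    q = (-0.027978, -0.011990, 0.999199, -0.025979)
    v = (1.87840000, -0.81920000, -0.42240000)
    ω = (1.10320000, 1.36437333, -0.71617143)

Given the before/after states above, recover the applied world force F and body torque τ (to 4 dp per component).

velocity change Δv = (-0.02160000, -0.01920000, -0.02240000)
applied force F = (-2.7000, -2.4000, -2.8000)
rate change Δω = (-0.19680000, -0.03562667, -0.11617143)
ω₀×(Iω₀) = (0.0084, 0.0936, 0.2366)
I·α + gyro = (-0.0900, -0.0400, -0.1700)

F = (-2.7000, -2.4000, -2.8000)
τ = (-0.0900, -0.0400, -0.1700)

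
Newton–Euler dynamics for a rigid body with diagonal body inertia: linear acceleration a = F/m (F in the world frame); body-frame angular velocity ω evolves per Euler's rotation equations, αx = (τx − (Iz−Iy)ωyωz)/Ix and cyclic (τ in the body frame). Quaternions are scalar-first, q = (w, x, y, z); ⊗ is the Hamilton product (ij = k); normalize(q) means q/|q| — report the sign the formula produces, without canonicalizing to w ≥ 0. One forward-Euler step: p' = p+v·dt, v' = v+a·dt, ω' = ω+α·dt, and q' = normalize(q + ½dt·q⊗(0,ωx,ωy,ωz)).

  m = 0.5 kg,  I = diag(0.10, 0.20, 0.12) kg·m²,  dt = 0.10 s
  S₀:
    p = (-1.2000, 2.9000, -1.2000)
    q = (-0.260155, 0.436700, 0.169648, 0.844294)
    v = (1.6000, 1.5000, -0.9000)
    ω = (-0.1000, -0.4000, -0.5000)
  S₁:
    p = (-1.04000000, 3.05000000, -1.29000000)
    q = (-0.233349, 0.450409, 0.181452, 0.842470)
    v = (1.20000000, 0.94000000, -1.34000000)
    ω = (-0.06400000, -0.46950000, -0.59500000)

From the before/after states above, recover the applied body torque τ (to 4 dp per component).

τ = (0.0200, -0.1400, -0.1100)

ω₁ − ω₀ = (0.03600000, -0.06950000, -0.09500000)
τ = I·(Δω/dt) + ω₀×(Iω₀) = (0.0200, -0.1400, -0.1100)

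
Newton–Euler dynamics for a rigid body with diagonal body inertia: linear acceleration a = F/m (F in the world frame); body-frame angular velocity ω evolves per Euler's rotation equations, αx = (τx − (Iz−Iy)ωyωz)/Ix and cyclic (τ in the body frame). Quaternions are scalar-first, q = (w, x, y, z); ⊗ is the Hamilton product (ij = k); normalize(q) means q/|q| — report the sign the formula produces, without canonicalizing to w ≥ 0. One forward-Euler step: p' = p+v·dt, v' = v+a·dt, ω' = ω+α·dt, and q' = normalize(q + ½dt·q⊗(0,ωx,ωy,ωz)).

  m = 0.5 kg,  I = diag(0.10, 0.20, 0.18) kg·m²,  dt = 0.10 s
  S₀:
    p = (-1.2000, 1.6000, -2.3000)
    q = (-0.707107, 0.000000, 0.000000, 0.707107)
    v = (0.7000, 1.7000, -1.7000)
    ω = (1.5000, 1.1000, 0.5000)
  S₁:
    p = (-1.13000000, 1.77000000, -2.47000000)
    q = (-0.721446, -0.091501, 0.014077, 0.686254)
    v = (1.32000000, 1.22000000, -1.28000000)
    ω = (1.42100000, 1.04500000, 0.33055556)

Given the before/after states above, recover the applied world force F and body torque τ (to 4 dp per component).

F = (3.1000, -2.4000, 2.1000)
τ = (-0.0900, -0.1700, -0.1400)

Δω = ω₁−ω₀ = (-0.07900000, -0.05500000, -0.16944444)
precession coupling = (-0.0110, -0.0600, 0.1650)
I·α + gyro = (-0.0900, -0.1700, -0.1400)
velocity change Δv = (0.62000000, -0.48000000, 0.42000000)
F = m·Δv/dt = (3.1000, -2.4000, 2.1000)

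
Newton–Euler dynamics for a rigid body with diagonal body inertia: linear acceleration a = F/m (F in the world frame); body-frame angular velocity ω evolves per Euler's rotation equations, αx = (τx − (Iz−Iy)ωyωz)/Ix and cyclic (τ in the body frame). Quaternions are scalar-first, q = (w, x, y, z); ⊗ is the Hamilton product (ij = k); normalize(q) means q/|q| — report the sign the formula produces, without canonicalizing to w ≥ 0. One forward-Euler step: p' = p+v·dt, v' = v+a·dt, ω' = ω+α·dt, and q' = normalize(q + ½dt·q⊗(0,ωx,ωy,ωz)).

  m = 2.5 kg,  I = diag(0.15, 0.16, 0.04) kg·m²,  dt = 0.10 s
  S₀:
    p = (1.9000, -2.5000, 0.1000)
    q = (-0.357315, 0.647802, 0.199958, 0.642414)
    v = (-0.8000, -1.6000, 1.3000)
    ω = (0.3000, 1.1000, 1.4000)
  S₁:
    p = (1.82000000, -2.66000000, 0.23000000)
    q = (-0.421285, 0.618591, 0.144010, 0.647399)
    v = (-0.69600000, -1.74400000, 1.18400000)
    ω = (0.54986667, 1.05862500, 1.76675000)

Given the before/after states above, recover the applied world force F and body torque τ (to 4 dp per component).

rate change Δω = (0.24986667, -0.04137500, 0.36675000)
τ = I·(Δω/dt) + ω₀×(Iω₀) = (0.1900, -0.0200, 0.1500)
Δv = v₁−v₀ = (0.10400000, -0.14400000, -0.11600000)
applied force F = (2.6000, -3.6000, -2.9000)

F = (2.6000, -3.6000, -2.9000)
τ = (0.1900, -0.0200, 0.1500)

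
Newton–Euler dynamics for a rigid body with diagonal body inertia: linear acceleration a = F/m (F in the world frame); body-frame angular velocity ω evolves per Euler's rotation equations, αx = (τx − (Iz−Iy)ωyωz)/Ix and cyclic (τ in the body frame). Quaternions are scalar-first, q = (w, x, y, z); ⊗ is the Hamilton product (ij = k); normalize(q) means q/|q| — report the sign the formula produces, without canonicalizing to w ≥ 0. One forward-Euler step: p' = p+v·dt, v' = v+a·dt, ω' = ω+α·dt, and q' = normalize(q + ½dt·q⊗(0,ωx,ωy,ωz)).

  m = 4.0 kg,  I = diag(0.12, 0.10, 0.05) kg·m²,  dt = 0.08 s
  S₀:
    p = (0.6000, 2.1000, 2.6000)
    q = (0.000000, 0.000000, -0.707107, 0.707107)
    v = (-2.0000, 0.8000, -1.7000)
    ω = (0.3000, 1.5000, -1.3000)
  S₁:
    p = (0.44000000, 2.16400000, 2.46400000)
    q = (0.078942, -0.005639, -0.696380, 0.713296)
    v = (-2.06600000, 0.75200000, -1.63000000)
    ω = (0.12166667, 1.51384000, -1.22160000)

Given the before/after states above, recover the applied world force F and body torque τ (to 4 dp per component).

velocity change Δv = (-0.06600000, -0.04800000, 0.07000000)
applied force F = (-3.3000, -2.4000, 3.5000)
rate change Δω = (-0.17833333, 0.01384000, 0.07840000)
I·α + gyro = (-0.1700, -0.0100, 0.0400)

F = (-3.3000, -2.4000, 3.5000)
τ = (-0.1700, -0.0100, 0.0400)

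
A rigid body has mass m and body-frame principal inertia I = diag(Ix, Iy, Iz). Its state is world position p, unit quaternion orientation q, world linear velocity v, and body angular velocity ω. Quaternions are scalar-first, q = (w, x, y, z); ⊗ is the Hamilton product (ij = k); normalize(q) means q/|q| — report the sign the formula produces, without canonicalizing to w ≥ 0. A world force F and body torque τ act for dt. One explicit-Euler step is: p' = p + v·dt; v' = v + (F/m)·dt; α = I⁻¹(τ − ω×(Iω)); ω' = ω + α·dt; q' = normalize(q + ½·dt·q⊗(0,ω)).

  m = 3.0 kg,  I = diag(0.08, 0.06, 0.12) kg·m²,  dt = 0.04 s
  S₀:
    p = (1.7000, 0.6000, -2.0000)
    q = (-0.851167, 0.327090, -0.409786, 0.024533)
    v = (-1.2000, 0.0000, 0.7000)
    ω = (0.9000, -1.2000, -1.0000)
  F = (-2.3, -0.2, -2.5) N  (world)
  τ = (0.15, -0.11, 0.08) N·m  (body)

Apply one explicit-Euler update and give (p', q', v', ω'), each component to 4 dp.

linear accel F/m = (-0.7667, -0.0667, -0.8333)
p + v·dt = (1.6520, 0.6000, -1.9720)
new velocity v' = (-1.2307, -0.0027, 0.6667)
gyro term ω×Iω = (0.0720, 0.0360, 0.0216)
angular accel α = (0.9750, -2.4333, 0.4867)
ω' = ω + α·dt = (0.9390, -1.2973, -0.9805)
2q̇ = q⊗(0,ω) = (-0.7615912, -0.3268247, 1.3705701, 0.8274664)
updated quaternion q' = (-0.8658, 0.3203, -0.3821, 0.0411)

p' = (1.6520, 0.6000, -1.9720)
q' = (-0.8658, 0.3203, -0.3821, 0.0411)
v' = (-1.2307, -0.0027, 0.6667)
ω' = (0.9390, -1.2973, -0.9805)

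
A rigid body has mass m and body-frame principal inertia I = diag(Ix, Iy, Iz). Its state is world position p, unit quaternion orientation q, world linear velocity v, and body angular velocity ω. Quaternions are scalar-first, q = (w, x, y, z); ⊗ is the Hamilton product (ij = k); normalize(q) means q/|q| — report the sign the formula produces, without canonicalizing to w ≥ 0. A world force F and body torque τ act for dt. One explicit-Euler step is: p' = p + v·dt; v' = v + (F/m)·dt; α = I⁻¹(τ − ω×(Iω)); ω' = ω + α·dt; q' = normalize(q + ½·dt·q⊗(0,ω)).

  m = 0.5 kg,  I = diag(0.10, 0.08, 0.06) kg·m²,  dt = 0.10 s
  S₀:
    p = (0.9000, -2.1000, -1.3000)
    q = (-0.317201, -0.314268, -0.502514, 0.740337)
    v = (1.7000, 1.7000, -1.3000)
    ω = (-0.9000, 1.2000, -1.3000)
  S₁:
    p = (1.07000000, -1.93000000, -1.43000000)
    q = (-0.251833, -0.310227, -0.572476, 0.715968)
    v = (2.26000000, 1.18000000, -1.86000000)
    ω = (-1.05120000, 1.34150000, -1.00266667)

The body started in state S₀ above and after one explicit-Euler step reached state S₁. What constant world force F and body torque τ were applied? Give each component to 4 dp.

rate change Δω = (-0.15120000, 0.14150000, 0.29733333)
I·α + gyro = (-0.1200, 0.1600, 0.2000)
v₁ − v₀ = (0.56000000, -0.52000000, -0.56000000)
m·(v₁−v₀)/dt = (2.8000, -2.6000, -2.8000)

F = (2.8000, -2.6000, -2.8000)
τ = (-0.1200, 0.1600, 0.2000)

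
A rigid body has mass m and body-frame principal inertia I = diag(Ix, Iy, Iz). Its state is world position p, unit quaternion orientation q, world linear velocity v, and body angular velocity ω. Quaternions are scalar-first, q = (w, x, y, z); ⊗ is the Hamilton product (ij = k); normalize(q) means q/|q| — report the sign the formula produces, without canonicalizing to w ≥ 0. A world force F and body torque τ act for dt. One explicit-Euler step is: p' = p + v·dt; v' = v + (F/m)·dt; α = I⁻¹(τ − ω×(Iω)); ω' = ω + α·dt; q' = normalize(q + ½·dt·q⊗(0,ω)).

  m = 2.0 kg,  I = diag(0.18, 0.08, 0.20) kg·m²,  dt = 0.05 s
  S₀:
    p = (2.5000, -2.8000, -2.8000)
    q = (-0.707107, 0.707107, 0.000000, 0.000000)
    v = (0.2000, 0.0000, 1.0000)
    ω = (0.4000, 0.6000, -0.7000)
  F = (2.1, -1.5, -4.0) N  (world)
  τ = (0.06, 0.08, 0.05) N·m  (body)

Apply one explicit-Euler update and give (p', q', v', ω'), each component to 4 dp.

gyro term ω×Iω = (-0.0504, 0.0056, -0.0240)
(τ − ω×Iω)/I = (0.6133, 0.9300, 0.3700)
ω + α·dt = (0.4307, 0.6465, -0.6815)
q⊗(0,ω) = (-0.2828428, -0.2828428, 0.0707107, 0.9192391)
q + ½dt·q⊗(0,ω), renormalized = (-0.7140, 0.6998, 0.0018, 0.0230)
a = F/m = (1.0500, -0.7500, -2.0000)
new position p' = (2.5100, -2.8000, -2.7500)
v' = v + a·dt = (0.2525, -0.0375, 0.9000)

p' = (2.5100, -2.8000, -2.7500)
q' = (-0.7140, 0.6998, 0.0018, 0.0230)
v' = (0.2525, -0.0375, 0.9000)
ω' = (0.4307, 0.6465, -0.6815)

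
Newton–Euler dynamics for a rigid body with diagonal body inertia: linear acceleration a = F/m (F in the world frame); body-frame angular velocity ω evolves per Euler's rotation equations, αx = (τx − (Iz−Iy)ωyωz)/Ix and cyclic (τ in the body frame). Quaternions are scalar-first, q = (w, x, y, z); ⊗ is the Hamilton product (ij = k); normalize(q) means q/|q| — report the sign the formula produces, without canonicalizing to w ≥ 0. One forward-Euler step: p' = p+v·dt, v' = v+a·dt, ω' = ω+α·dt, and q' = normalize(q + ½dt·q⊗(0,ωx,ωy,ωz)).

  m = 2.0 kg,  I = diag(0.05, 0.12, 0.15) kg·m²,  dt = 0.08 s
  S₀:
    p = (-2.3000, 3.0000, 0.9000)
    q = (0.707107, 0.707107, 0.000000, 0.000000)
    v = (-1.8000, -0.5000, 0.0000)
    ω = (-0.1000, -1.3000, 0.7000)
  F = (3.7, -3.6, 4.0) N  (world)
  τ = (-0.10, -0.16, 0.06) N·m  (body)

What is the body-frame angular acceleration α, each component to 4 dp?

gyro term ω×Iω = (-0.0273, 0.0070, 0.0091)
(τ − ω×Iω)/I = (-1.4540, -1.3917, 0.3393)

α = (-1.4540, -1.3917, 0.3393)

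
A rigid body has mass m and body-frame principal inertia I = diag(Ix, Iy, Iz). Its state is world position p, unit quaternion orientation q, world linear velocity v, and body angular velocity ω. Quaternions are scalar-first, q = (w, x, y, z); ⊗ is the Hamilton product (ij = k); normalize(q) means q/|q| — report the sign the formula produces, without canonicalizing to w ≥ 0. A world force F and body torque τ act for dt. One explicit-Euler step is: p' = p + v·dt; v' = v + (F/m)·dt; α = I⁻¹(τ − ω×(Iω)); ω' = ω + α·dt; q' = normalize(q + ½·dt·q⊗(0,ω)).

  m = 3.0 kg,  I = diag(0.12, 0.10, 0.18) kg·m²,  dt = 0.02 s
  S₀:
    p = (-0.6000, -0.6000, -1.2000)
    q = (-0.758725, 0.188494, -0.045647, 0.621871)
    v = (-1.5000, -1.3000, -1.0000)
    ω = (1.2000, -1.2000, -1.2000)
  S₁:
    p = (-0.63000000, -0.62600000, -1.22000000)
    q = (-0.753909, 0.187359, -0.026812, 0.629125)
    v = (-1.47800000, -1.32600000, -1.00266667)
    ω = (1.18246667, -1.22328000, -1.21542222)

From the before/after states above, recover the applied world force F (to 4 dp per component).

velocity change Δv = (0.02200000, -0.02600000, -0.00266667)
applied force F = (3.3000, -3.9000, -0.4000)

F = (3.3000, -3.9000, -0.4000)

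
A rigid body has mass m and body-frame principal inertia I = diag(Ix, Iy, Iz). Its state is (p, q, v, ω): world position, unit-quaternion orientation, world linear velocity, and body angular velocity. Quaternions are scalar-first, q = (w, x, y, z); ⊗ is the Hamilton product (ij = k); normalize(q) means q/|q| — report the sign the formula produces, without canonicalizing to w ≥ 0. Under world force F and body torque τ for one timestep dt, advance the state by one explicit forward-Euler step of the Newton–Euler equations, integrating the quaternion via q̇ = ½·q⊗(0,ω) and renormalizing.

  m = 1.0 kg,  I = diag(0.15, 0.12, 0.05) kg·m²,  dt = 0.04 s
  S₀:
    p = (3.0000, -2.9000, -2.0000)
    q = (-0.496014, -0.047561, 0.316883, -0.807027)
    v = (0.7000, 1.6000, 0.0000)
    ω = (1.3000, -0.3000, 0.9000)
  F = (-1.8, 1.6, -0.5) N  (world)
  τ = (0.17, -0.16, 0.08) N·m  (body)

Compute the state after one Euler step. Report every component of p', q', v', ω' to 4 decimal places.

α = I⁻¹(τ − ω×Iω) = (1.0073, -2.3083, 1.3660)
ω' = ω + α·dt = (1.3403, -0.3923, 0.9546)
q⊗(0,ω) = (0.8832185, -0.6017316, -0.8575260, -0.8440922)
q + ½dt·q⊗(0,ω), renormalized = (-0.4781, -0.0596, 0.2996, -0.8235)
p + v·dt = (3.0280, -2.8360, -2.0000)
v' = v + a·dt = (0.6280, 1.6640, -0.0200)

p' = (3.0280, -2.8360, -2.0000)
q' = (-0.4781, -0.0596, 0.2996, -0.8235)
v' = (0.6280, 1.6640, -0.0200)
ω' = (1.3403, -0.3923, 0.9546)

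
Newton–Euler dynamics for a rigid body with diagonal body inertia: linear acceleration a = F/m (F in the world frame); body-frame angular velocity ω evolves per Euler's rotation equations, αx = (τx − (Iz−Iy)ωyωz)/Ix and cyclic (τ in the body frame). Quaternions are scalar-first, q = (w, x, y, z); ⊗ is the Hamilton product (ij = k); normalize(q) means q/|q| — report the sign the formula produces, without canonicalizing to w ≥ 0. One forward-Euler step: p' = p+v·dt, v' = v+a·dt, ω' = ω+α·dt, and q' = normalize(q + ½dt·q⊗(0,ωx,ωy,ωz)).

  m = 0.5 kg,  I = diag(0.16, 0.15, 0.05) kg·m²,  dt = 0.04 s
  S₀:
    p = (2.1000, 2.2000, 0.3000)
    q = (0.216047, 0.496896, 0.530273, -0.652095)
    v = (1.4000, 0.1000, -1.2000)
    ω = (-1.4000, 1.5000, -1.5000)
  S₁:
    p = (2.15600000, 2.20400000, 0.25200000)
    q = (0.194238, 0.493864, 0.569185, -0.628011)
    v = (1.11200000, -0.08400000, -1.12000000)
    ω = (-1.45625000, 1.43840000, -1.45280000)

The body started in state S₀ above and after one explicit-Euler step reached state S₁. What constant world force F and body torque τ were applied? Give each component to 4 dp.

velocity change Δv = (-0.28800000, -0.18400000, 0.08000000)
F = m·Δv/dt = (-3.6000, -2.3000, 1.0000)
Δω = ω₁−ω₀ = (-0.05625000, -0.06160000, 0.04720000)
gyro term ω₀×Iω₀ = (0.2250, 0.2310, 0.0210)
I·α + gyro = (0.0000, 0.0000, 0.0800)

F = (-3.6000, -2.3000, 1.0000)
τ = (0.0000, 0.0000, 0.0800)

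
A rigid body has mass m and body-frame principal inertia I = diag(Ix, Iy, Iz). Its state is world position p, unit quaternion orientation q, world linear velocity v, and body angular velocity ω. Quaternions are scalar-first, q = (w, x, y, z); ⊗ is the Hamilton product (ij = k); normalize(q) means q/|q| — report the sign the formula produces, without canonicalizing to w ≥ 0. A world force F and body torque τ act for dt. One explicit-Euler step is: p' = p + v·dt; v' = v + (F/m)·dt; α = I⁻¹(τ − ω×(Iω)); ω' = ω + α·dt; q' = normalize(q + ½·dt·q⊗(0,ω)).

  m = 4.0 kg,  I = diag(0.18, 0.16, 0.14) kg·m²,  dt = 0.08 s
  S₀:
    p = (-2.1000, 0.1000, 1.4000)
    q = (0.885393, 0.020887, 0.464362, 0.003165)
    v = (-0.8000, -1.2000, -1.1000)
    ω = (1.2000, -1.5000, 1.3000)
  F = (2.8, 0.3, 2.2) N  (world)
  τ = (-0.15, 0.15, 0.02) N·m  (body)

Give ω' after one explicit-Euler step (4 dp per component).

angular accel α = (-1.0500, 0.5475, -0.1143)
ω' = ω + α·dt = (1.1160, -1.4562, 1.2909)

ω' = (1.1160, -1.4562, 1.2909)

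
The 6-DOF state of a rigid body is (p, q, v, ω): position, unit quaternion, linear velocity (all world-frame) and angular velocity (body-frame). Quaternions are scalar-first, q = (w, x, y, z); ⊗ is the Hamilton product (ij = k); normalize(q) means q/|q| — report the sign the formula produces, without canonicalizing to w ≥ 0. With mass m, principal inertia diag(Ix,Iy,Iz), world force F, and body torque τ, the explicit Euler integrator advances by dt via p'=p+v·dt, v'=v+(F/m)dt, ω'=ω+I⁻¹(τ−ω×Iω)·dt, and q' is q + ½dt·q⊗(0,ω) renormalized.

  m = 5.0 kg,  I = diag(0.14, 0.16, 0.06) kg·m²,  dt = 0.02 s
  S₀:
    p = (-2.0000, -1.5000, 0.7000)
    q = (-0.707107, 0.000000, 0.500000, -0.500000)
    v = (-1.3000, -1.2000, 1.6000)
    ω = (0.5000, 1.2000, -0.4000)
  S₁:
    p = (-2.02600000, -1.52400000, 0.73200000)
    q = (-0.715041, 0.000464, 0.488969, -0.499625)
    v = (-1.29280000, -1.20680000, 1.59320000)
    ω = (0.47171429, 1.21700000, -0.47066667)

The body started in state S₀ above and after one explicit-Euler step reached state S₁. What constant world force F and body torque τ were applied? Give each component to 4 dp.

Δv = v₁−v₀ = (0.00720000, -0.00680000, -0.00680000)
F = m·Δv/dt = (1.8000, -1.7000, -1.7000)
rate change Δω = (-0.02828571, 0.01700000, -0.07066667)
gyro term ω₀×Iω₀ = (0.0480, -0.0160, 0.0120)
τ = I·(Δω/dt) + ω₀×(Iω₀) = (-0.1500, 0.1200, -0.2000)

F = (1.8000, -1.7000, -1.7000)
τ = (-0.1500, 0.1200, -0.2000)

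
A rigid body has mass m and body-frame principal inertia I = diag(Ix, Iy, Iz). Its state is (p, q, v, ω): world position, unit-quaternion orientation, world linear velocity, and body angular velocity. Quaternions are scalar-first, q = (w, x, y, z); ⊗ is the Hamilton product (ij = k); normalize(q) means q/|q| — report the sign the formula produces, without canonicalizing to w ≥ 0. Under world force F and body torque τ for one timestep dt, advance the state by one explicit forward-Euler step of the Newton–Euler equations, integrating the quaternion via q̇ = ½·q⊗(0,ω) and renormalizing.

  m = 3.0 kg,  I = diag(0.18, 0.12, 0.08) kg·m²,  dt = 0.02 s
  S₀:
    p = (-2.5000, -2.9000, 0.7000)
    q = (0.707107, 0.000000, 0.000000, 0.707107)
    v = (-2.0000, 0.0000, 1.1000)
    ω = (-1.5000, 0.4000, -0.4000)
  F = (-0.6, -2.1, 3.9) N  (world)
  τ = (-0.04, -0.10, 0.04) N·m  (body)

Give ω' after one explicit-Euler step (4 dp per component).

ω' = (-1.5052, 0.3733, -0.3990)

precession coupling ω×(Iω) = (0.0064, 0.0600, 0.0360)
α = I⁻¹(τ − ω×Iω) = (-0.2578, -1.3333, 0.0500)
ω' = ω + α·dt = (-1.5052, 0.3733, -0.3990)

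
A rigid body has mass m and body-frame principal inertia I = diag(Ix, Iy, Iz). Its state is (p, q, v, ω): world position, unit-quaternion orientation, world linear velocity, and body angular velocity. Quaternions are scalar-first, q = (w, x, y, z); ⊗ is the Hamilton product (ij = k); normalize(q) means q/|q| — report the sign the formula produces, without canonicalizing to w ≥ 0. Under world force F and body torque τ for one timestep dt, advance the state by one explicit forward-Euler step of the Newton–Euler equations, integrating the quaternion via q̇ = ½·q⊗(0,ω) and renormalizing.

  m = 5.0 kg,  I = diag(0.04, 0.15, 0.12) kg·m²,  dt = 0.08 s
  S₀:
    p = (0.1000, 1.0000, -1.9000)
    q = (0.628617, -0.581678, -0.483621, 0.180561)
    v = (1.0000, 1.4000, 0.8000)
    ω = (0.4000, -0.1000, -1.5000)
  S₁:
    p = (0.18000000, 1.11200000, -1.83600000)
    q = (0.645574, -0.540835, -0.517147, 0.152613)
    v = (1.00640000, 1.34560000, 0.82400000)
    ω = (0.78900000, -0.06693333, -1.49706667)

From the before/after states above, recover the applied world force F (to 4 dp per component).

F = (0.4000, -3.4000, 1.5000)

v₁ − v₀ = (0.00640000, -0.05440000, 0.02400000)
applied force F = (0.4000, -3.4000, 1.5000)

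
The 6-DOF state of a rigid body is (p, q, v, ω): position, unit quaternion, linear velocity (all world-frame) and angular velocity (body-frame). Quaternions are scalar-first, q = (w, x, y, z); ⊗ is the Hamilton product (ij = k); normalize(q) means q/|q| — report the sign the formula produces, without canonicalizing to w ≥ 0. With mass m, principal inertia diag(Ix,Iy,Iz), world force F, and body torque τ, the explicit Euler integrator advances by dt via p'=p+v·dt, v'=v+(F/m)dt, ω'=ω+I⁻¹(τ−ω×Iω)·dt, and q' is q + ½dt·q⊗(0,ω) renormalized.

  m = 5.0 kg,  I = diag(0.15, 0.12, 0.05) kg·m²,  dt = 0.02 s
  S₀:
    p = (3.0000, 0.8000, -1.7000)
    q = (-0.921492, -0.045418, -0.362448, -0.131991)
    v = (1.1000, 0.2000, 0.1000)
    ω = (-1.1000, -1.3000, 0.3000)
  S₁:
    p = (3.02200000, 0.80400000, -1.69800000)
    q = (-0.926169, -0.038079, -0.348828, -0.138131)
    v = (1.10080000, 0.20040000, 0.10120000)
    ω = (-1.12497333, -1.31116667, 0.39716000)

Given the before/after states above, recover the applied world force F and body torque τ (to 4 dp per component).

F = (0.2000, 0.1000, 0.3000)
τ = (-0.1600, -0.1000, 0.2000)

Δω = ω₁−ω₀ = (-0.02497333, -0.01116667, 0.09716000)
applied torque τ = (-0.1600, -0.1000, 0.2000)
v₁ − v₀ = (0.00080000, 0.00040000, 0.00120000)
F = m·Δv/dt = (0.2000, 0.1000, 0.3000)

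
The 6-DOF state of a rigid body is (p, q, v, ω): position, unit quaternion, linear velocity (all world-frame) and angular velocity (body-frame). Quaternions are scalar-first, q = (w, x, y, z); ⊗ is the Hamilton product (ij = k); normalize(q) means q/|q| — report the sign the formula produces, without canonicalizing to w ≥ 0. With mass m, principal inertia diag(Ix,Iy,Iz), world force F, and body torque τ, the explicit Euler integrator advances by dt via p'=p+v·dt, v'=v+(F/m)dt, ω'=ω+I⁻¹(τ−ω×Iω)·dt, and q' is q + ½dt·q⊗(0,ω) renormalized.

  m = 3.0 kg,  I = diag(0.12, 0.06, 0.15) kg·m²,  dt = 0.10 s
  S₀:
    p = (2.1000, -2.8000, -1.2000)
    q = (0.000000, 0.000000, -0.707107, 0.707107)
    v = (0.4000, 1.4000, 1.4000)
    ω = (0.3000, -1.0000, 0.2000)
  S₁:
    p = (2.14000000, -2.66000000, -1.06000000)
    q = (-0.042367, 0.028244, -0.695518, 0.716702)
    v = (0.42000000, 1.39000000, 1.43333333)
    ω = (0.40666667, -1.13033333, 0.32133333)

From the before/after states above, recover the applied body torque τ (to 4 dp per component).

ω₁ − ω₀ = (0.10666667, -0.13033333, 0.12133333)
precession coupling = (-0.0180, -0.0018, 0.0180)
τ = I·(Δω/dt) + ω₀×(Iω₀) = (0.1100, -0.0800, 0.2000)

τ = (0.1100, -0.0800, 0.2000)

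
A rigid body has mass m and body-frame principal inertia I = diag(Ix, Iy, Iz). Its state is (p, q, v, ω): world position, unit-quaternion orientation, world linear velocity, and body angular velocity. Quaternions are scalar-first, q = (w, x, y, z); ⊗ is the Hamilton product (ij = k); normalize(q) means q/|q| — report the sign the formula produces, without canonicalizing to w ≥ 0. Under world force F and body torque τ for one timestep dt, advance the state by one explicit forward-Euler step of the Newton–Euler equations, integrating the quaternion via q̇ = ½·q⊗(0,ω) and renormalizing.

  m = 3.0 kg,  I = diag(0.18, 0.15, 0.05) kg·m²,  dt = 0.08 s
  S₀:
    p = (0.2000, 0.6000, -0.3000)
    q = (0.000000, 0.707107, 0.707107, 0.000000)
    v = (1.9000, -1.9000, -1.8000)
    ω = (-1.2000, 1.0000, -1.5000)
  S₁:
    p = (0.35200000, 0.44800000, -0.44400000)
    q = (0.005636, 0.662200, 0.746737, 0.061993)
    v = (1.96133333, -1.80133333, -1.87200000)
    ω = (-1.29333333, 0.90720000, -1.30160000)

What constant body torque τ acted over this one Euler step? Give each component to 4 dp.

Δω = ω₁−ω₀ = (-0.09333333, -0.09280000, 0.19840000)
ω₀×(Iω₀) = (0.1500, 0.2340, 0.0360)
I·α + gyro = (-0.0600, 0.0600, 0.1600)

τ = (-0.0600, 0.0600, 0.1600)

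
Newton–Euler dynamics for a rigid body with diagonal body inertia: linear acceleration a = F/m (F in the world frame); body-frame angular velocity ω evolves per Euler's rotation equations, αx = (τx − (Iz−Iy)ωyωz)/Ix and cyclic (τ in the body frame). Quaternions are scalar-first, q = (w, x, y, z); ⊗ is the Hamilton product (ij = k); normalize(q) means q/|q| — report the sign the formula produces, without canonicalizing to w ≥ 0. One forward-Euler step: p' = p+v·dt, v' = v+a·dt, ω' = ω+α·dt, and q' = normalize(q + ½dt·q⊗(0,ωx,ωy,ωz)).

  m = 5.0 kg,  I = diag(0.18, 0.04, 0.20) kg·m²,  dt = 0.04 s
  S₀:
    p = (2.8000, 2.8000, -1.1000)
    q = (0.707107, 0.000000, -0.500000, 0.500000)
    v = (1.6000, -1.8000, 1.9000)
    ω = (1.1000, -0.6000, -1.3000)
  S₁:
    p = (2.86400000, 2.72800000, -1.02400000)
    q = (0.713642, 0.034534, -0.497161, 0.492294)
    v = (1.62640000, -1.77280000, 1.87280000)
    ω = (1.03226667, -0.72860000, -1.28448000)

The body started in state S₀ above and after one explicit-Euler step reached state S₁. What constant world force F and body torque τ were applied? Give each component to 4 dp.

F = (3.3000, 3.4000, -3.4000)
τ = (-0.1800, -0.1000, 0.1700)

ω₁ − ω₀ = (-0.06773333, -0.12860000, 0.01552000)
ω₀×(Iω₀) = (0.1248, 0.0286, 0.0924)
applied torque τ = (-0.1800, -0.1000, 0.1700)
v₁ − v₀ = (0.02640000, 0.02720000, -0.02720000)
applied force F = (3.3000, 3.4000, -3.4000)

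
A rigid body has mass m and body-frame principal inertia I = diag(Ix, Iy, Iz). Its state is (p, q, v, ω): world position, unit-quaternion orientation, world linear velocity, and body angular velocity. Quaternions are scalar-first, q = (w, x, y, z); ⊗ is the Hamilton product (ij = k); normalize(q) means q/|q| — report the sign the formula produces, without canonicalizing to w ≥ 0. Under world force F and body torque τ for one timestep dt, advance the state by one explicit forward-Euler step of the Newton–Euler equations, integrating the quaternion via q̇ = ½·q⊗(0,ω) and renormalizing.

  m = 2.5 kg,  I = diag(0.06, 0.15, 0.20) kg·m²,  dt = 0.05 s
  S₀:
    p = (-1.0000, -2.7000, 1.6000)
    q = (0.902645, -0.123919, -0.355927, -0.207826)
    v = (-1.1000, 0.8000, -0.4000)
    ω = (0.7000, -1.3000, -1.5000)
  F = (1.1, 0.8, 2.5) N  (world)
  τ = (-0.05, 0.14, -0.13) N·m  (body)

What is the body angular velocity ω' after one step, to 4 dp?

precession coupling ω×(Iω) = (0.0975, 0.1470, -0.0819)
(τ − ω×Iω)/I = (-2.4583, -0.0467, -0.2405)
ω + α·dt = (0.5771, -1.3023, -1.5120)

ω' = (0.5771, -1.3023, -1.5120)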